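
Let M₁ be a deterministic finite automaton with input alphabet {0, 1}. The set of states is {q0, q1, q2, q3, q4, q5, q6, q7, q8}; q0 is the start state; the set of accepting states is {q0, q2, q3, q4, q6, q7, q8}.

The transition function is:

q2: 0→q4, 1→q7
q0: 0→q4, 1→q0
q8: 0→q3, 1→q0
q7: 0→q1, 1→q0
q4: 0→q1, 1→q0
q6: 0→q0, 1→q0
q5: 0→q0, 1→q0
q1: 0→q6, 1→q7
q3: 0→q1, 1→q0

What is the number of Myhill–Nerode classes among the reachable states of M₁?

Reachable states from the start: {q0,q1,q4,q6,q7}. Unreachable: {q2,q3,q5,q8} — drop them.
Initial partition by acceptance: {q0,q4,q6,q7} | {q1}.
On input 0, block {q0,q4,q6,q7} splits into {q0,q6} and {q4,q7}.
On input 0, block {q0,q6} splits into {q0} and {q6}.
The partition is now stable with 4 blocks: {q0} | {q1} | {q4,q7} | {q6}.

4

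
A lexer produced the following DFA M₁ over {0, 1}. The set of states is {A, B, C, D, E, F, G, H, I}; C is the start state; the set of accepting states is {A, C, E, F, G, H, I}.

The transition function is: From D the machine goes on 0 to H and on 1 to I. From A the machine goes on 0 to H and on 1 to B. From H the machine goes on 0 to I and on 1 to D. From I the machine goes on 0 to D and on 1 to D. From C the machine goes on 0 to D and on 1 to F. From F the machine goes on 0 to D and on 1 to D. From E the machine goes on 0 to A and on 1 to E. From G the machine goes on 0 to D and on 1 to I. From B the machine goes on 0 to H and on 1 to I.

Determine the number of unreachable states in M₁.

4

No path from C leads to A, B, E, G; the other 5 states are all reachable.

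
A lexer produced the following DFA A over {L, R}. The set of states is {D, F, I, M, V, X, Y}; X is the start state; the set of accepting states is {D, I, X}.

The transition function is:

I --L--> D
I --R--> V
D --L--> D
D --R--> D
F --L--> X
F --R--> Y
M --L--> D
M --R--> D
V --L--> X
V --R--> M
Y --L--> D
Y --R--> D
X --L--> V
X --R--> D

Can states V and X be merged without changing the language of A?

No

States {F,I,Y} cannot be reached from the start state, so discard them.
P0 = {D,X} | {M,V}.
Refine {D,X} on symbol L: members go to different blocks, giving {X} and {D}.
Refine {M,V} on symbol L: members go to different blocks, giving {M} and {V}.
No further refinement is possible. Final partition (4 blocks): {X} | {M} | {D} | {V}.
V and X end up in different blocks, so they are distinguishable. For instance, the string 'ε' is accepted from only X.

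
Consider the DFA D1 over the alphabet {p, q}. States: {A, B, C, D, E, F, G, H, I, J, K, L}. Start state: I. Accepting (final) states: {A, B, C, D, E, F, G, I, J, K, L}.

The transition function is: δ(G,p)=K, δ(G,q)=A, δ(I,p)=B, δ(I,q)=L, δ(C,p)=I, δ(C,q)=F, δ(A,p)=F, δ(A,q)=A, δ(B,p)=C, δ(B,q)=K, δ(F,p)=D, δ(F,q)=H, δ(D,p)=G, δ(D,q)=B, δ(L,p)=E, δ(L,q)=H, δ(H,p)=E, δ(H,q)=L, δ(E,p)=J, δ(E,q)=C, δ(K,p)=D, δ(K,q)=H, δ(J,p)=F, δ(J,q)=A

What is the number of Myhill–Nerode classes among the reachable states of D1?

5

Every state is reachable, so we keep all 12.
P0 = {A,B,C,D,E,F,G,I,J,K,L} | {H}.
Split {A,B,C,D,E,F,G,I,J,K,L} by δ(·,q) → {A,B,C,D,E,G,I,J} and {F,K,L}.
Split {A,B,C,D,E,G,I,J} by δ(·,p) → {B,C,D,E,I} and {A,G,J}.
Refine {B,C,D,E,I} on symbol p: members go to different blocks, giving {B,C,I} and {D,E}.
Stable partition: {B,C,I} | {H} | {F,K,L} | {A,G,J} | {D,E} — 5 equivalence classes.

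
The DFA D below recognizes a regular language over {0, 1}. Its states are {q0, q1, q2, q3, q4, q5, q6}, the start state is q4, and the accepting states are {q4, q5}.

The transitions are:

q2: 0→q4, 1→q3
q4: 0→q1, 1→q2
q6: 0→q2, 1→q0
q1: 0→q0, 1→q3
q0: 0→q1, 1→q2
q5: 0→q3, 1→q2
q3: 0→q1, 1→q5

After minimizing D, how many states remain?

6

States {q6} cannot be reached from the start state, so discard them.
Initial partition by acceptance: {q4,q5} | {q0,q1,q2,q3}.
On input 0, block {q0,q1,q2,q3} splits into {q0,q1,q3} and {q2}.
Split {q0,q1,q3} by δ(·,1) → {q0} and {q1} and {q3}.
Refine {q4,q5} on symbol 0: members go to different blocks, giving {q4} and {q5}.
Stable partition: {q4} | {q0} | {q2} | {q1} | {q3} | {q5} — 6 equivalence classes.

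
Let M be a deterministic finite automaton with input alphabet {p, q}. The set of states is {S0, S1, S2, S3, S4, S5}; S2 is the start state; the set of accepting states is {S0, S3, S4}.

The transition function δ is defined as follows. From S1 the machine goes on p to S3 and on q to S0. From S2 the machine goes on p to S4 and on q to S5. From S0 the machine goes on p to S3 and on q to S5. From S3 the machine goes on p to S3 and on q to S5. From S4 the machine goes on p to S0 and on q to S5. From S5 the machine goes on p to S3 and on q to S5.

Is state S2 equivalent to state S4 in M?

No

First remove the unreachable states {S1}; 5 states remain.
Initial partition by acceptance: {S0,S3,S4} | {S2,S5}.
Stable partition: {S0,S3,S4} | {S2,S5} — 2 equivalence classes.
S2 and S4 end up in different blocks, so they are distinguishable. For instance, the string 'ε' is accepted from only S4.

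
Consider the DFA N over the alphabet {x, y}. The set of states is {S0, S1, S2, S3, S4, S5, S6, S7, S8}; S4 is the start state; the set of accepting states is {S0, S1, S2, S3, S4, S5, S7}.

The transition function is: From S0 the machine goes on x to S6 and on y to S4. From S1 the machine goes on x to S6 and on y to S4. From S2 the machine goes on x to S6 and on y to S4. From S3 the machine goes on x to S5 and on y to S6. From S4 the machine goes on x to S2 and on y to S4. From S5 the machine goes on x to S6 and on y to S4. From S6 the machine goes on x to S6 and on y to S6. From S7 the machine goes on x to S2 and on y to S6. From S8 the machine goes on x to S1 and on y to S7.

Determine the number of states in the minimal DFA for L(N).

States {S0,S1,S3,S5,S7,S8} cannot be reached from the start state, so discard them.
Initial partition by acceptance: {S2,S4} | {S6}.
Split {S2,S4} by δ(·,x) → {S2} and {S4}.
Stable partition: {S2} | {S6} | {S4} — 3 equivalence classes.

3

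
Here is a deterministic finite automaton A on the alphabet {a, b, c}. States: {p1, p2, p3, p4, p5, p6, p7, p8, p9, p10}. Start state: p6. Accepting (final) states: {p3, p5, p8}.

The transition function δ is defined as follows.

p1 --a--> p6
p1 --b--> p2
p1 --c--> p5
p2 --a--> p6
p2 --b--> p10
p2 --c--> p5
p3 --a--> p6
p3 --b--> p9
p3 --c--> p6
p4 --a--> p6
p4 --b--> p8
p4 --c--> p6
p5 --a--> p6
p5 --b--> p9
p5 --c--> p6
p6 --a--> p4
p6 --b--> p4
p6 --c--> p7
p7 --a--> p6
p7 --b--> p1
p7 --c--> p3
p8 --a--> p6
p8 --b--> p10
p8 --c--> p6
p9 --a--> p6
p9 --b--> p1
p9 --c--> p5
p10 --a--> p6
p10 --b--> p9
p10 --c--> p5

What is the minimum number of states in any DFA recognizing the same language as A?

All states are reachable from the start state.
P0 = {p3,p5,p8} | {p1,p2,p4,p6,p7,p9,p10}.
Refine {p1,p2,p4,p6,p7,p9,p10} on symbol b: members go to different blocks, giving {p1,p2,p6,p7,p9,p10} and {p4}.
On input a, block {p1,p2,p6,p7,p9,p10} splits into {p1,p2,p7,p9,p10} and {p6}.
The partition is now stable with 4 blocks: {p3,p5,p8} | {p1,p2,p7,p9,p10} | {p4} | {p6}.

4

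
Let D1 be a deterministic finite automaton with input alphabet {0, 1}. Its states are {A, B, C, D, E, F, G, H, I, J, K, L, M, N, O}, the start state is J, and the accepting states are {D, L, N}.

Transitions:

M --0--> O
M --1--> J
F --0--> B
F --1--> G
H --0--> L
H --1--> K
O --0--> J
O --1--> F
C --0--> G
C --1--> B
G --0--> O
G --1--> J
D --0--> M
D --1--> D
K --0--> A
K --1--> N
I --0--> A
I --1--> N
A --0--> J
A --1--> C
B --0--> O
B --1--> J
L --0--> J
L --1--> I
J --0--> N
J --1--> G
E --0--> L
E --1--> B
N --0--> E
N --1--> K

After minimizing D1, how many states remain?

Reachable states from the start: {A,B,C,E,F,G,I,J,K,L,N,O}. Unreachable: {D,H,M} — drop them.
Start with accepting vs non-accepting: {L,N} | {A,B,C,E,F,G,I,J,K,O}.
Split {A,B,C,E,F,G,I,J,K,O} by δ(·,0) → {A,B,C,F,G,I,K,O} and {E,J}.
Refine {A,B,C,F,G,I,K,O} on symbol 0: members go to different blocks, giving {B,C,F,G,I,K} and {A,O}.
On input 0, block {B,C,F,G,I,K} splits into {B,G,I,K} and {C,F}.
Refine {B,G,I,K} on symbol 1: members go to different blocks, giving {B,G} and {I,K}.
No further refinement is possible. Final partition (6 blocks): {L,N} | {B,G} | {E,J} | {A,O} | {C,F} | {I,K}.

6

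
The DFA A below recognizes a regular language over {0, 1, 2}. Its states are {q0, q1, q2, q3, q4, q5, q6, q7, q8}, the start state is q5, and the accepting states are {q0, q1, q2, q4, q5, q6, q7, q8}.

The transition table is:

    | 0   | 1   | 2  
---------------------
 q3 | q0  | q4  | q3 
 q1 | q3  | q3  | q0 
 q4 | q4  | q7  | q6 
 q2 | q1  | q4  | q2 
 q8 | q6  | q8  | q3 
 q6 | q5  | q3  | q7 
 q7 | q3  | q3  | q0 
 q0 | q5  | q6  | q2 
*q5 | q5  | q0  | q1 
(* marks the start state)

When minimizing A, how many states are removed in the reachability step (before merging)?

1

No path from q5 leads to q8; the other 8 states are all reachable.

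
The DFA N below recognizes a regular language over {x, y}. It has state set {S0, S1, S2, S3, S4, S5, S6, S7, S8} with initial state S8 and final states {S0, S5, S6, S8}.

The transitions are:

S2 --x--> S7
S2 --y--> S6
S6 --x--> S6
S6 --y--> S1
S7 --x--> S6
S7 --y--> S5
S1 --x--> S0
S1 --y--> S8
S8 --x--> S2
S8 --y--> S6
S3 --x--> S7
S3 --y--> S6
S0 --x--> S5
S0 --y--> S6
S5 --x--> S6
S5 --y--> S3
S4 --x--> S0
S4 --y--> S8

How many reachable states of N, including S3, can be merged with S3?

2

States {S4} cannot be reached from the start state, so discard them.
Initial partition by acceptance: {S0,S5,S6,S8} | {S1,S2,S3,S7}.
Refine {S0,S5,S6,S8} on symbol x: members go to different blocks, giving {S0,S5,S6} and {S8}.
Refine {S0,S5,S6} on symbol y: members go to different blocks, giving {S5,S6} and {S0}.
Refine {S1,S2,S3,S7} on symbol x: members go to different blocks, giving {S2,S3} and {S1} and {S7}.
On input y, block {S5,S6} splits into {S5} and {S6}.
The partition is now stable with 7 blocks: {S5} | {S2,S3} | {S8} | {S0} | {S1} | {S7} | {S6}.
The equivalence class containing S3 is {S2,S3}, of size 2.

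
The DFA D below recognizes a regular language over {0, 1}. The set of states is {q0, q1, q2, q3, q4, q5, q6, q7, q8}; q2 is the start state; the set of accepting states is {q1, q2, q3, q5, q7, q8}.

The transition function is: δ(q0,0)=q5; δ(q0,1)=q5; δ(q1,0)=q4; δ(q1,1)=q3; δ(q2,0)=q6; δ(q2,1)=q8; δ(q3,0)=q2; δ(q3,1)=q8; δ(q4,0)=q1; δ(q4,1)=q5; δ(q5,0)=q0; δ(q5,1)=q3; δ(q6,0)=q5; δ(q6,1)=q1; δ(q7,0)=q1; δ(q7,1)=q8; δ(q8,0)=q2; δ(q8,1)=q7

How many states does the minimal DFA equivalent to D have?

Initial partition by acceptance: {q1,q2,q3,q5,q7,q8} | {q0,q4,q6}.
On input 0, block {q1,q2,q3,q5,q7,q8} splits into {q1,q2,q5} and {q3,q7,q8}.
Stable partition: {q1,q2,q5} | {q0,q4,q6} | {q3,q7,q8} — 3 equivalence classes.

3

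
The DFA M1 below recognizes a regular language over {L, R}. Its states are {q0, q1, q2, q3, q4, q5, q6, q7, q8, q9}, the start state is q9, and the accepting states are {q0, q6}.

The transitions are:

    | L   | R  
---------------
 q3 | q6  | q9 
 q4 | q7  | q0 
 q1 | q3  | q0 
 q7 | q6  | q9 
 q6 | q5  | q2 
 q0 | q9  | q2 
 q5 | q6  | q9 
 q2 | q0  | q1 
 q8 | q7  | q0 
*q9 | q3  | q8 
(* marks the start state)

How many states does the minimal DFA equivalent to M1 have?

Reachable states from the start: {q0,q1,q2,q3,q5,q6,q7,q8,q9}. Unreachable: {q4} — drop them.
P0 = {q0,q6} | {q1,q2,q3,q5,q7,q8,q9}.
On input L, block {q1,q2,q3,q5,q7,q8,q9} splits into {q2,q3,q5,q7} and {q1,q8,q9}.
On input L, block {q0,q6} splits into {q0} and {q6}.
On input L, block {q2,q3,q5,q7} splits into {q3,q5,q7} and {q2}.
Split {q1,q8,q9} by δ(·,R) → {q1,q8} and {q9}.
Stable partition: {q0} | {q3,q5,q7} | {q1,q8} | {q6} | {q2} | {q9} — 6 equivalence classes.

6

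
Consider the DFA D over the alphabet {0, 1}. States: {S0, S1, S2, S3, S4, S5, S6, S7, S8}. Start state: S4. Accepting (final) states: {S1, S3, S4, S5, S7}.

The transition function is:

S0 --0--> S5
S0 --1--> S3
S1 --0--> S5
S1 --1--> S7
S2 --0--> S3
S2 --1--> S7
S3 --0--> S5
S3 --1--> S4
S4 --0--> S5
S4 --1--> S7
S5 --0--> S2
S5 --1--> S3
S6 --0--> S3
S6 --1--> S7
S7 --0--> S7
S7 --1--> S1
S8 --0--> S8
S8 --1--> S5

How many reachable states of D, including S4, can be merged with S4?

Reachable states from the start: {S1,S2,S3,S4,S5,S7}. Unreachable: {S0,S6,S8} — drop them.
Start with accepting vs non-accepting: {S1,S3,S4,S5,S7} | {S2}.
On input 0, block {S1,S3,S4,S5,S7} splits into {S1,S3,S4,S7} and {S5}.
Split {S1,S3,S4,S7} by δ(·,0) → {S1,S3,S4} and {S7}.
Split {S1,S3,S4} by δ(·,1) → {S1,S4} and {S3}.
Stable partition: {S1,S4} | {S2} | {S5} | {S7} | {S3} — 5 equivalence classes.
The equivalence class containing S4 is {S1,S4}, of size 2.

2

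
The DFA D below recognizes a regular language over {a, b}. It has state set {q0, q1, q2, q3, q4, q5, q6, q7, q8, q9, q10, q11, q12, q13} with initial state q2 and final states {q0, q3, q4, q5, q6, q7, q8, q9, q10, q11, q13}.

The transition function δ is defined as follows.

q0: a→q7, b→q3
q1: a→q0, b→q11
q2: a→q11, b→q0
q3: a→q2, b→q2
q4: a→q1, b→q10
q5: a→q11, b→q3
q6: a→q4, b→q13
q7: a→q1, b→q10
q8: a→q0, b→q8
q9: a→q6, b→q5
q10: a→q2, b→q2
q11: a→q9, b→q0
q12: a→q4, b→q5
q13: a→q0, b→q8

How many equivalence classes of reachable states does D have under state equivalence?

First remove the unreachable states {q12}; 13 states remain.
Initial partition by acceptance: {q0,q3,q4,q5,q6,q7,q8,q9,q10,q11,q13} | {q1,q2}.
Refine {q0,q3,q4,q5,q6,q7,q8,q9,q10,q11,q13} on symbol a: members go to different blocks, giving {q0,q5,q6,q8,q9,q11,q13} and {q3,q4,q7,q10}.
On input a, block {q0,q5,q6,q8,q9,q11,q13} splits into {q5,q8,q9,q11,q13} and {q0,q6}.
On input a, block {q5,q8,q9,q11,q13} splits into {q8,q9,q13} and {q5,q11}.
On input b, block {q8,q9,q13} splits into {q8,q13} and {q9}.
Split {q1,q2} by δ(·,a) → {q1} and {q2}.
On input a, block {q3,q4,q7,q10} splits into {q3,q10} and {q4,q7}.
On input b, block {q0,q6} splits into {q0} and {q6}.
Refine {q5,q11} on symbol a: members go to different blocks, giving {q5} and {q11}.
No further refinement is possible. Final partition (10 blocks): {q8,q13} | {q1} | {q3,q10} | {q0} | {q5} | {q9} | {q2} | {q4,q7} | {q6} | {q11}.

10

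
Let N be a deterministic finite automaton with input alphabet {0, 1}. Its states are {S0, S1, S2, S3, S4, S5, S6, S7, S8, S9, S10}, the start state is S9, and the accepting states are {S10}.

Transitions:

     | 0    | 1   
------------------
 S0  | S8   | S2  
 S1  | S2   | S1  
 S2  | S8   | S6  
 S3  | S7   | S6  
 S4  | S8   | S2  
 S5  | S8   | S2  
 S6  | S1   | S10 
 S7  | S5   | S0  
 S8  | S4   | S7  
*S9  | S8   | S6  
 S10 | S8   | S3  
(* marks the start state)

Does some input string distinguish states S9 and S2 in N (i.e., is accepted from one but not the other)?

Every state is reachable, so we keep all 11.
Start with accepting vs non-accepting: {S10} | {S0,S1,S2,S3,S4,S5,S6,S7,S8,S9}.
Refine {S0,S1,S2,S3,S4,S5,S6,S7,S8,S9} on symbol 1: members go to different blocks, giving {S0,S1,S2,S3,S4,S5,S7,S8,S9} and {S6}.
Split {S0,S1,S2,S3,S4,S5,S7,S8,S9} by δ(·,1) → {S0,S1,S4,S5,S7,S8} and {S2,S3,S9}.
On input 0, block {S0,S1,S4,S5,S7,S8} splits into {S0,S4,S5,S7,S8} and {S1}.
Split {S0,S4,S5,S7,S8} by δ(·,1) → {S0,S4,S5} and {S7,S8}.
On input 1, block {S7,S8} splits into {S7} and {S8}.
Split {S2,S3,S9} by δ(·,0) → {S2,S9} and {S3}.
The partition is now stable with 8 blocks: {S10} | {S0,S4,S5} | {S6} | {S2,S9} | {S1} | {S7} | {S8} | {S3}.
S9 and S2 lie in the same block of the stable partition, so they are equivalent — no string distinguishes them.

No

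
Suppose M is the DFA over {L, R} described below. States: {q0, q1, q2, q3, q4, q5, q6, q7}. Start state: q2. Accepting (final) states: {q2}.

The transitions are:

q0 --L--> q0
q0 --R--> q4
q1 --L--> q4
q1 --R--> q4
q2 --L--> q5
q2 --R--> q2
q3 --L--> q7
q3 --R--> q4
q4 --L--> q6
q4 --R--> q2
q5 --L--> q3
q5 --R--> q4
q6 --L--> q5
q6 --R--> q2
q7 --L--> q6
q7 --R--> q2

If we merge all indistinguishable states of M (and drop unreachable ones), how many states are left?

5

First remove the unreachable states {q0,q1}; 6 states remain.
P0 = {q2} | {q3,q4,q5,q6,q7}.
Split {q3,q4,q5,q6,q7} by δ(·,R) → {q4,q6,q7} and {q3,q5}.
Refine {q4,q6,q7} on symbol L: members go to different blocks, giving {q4,q7} and {q6}.
On input L, block {q3,q5} splits into {q3} and {q5}.
Stable partition: {q2} | {q4,q7} | {q3} | {q6} | {q5} — 5 equivalence classes.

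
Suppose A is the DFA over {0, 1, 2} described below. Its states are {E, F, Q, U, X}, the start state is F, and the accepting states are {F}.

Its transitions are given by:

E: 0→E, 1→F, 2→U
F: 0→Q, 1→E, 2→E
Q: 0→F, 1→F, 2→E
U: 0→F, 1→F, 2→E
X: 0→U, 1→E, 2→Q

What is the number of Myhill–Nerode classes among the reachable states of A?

3

States {X} cannot be reached from the start state, so discard them.
Start with accepting vs non-accepting: {F} | {E,Q,U}.
Refine {E,Q,U} on symbol 0: members go to different blocks, giving {Q,U} and {E}.
Stable partition: {F} | {Q,U} | {E} — 3 equivalence classes.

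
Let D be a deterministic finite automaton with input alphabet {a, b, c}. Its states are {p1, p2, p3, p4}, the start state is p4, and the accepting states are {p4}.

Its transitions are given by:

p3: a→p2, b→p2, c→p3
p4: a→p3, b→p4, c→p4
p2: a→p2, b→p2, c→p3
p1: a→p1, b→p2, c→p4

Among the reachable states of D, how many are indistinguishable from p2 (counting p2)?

States {p1} cannot be reached from the start state, so discard them.
Initial partition by acceptance: {p4} | {p2,p3}.
Stable partition: {p4} | {p2,p3} — 2 equivalence classes.
The equivalence class containing p2 is {p2,p3}, of size 2.

2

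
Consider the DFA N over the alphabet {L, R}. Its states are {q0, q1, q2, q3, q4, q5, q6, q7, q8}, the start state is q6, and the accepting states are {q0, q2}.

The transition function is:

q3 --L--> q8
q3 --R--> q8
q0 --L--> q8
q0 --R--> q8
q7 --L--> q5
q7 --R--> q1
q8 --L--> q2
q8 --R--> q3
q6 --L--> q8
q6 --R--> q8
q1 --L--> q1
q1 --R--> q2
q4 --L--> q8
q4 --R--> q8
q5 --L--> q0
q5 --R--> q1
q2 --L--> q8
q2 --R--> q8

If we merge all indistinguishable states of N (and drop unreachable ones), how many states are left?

3

Reachable states from the start: {q2,q3,q6,q8}. Unreachable: {q0,q1,q4,q5,q7} — drop them.
P0 = {q2} | {q3,q6,q8}.
Refine {q3,q6,q8} on symbol L: members go to different blocks, giving {q3,q6} and {q8}.
Stable partition: {q2} | {q3,q6} | {q8} — 3 equivalence classes.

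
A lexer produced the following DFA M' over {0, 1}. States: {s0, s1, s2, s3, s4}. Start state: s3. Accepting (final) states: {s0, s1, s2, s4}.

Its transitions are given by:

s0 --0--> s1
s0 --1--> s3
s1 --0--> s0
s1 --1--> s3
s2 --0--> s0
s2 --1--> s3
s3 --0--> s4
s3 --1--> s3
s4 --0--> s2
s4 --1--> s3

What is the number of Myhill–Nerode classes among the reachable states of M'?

P0 = {s0,s1,s2,s4} | {s3}.
No further refinement is possible. Final partition (2 blocks): {s0,s1,s2,s4} | {s3}.

2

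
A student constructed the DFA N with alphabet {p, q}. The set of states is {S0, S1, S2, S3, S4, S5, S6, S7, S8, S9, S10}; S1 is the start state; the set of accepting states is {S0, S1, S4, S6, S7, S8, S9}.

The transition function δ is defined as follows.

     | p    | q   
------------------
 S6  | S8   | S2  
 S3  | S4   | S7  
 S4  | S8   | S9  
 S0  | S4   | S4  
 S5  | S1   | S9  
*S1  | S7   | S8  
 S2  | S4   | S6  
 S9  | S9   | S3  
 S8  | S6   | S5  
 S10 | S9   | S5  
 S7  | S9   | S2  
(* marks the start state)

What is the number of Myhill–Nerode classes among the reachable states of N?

3

Reachable states from the start: {S1,S2,S3,S4,S5,S6,S7,S8,S9}. Unreachable: {S0,S10} — drop them.
P0 = {S1,S4,S6,S7,S8,S9} | {S2,S3,S5}.
Refine {S1,S4,S6,S7,S8,S9} on symbol q: members go to different blocks, giving {S6,S7,S8,S9} and {S1,S4}.
The partition is now stable with 3 blocks: {S6,S7,S8,S9} | {S2,S3,S5} | {S1,S4}.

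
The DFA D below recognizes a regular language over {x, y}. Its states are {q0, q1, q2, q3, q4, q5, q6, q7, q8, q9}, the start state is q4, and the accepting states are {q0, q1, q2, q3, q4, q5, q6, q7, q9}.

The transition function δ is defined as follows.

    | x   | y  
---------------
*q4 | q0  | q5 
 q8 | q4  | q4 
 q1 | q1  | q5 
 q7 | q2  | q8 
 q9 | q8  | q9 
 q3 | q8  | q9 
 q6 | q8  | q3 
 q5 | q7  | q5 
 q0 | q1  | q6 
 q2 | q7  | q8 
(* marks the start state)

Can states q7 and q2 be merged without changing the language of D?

Start with accepting vs non-accepting: {q0,q1,q2,q3,q4,q5,q6,q7,q9} | {q8}.
On input x, block {q0,q1,q2,q3,q4,q5,q6,q7,q9} splits into {q0,q1,q2,q4,q5,q7} and {q3,q6,q9}.
On input y, block {q0,q1,q2,q4,q5,q7} splits into {q1,q4,q5} and {q2,q7} and {q0}.
Split {q1,q4,q5} by δ(·,x) → {q1} and {q4} and {q5}.
The partition is now stable with 7 blocks: {q1} | {q8} | {q3,q6,q9} | {q2,q7} | {q0} | {q4} | {q5}.
q7 and q2 lie in the same block of the stable partition, so they are equivalent — no string distinguishes them.

Yes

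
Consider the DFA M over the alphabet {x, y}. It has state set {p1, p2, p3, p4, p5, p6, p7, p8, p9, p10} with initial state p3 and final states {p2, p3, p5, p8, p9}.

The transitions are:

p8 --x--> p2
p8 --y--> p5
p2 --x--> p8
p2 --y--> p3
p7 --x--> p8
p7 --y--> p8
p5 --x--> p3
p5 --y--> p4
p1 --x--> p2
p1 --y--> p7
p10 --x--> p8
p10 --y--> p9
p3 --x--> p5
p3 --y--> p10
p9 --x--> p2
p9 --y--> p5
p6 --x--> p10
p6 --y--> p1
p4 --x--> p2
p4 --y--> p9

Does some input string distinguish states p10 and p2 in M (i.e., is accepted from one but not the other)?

Reachable states from the start: {p2,p3,p4,p5,p8,p9,p10}. Unreachable: {p1,p6,p7} — drop them.
Initial partition by acceptance: {p2,p3,p5,p8,p9} | {p4,p10}.
On input y, block {p2,p3,p5,p8,p9} splits into {p2,p8,p9} and {p3,p5}.
No further refinement is possible. Final partition (3 blocks): {p2,p8,p9} | {p4,p10} | {p3,p5}.
p10 and p2 end up in different blocks, so they are distinguishable. For instance, the string 'ε' is accepted from only p2.

Yes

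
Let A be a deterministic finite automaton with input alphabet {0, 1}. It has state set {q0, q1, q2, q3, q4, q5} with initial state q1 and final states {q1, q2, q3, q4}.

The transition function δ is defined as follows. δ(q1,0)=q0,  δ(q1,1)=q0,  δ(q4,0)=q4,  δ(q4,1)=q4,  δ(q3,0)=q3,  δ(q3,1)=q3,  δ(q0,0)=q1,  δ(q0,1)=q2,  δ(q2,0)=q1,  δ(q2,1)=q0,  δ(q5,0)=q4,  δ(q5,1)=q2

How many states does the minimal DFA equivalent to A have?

3

First remove the unreachable states {q3,q4,q5}; 3 states remain.
Initial partition by acceptance: {q1,q2} | {q0}.
Split {q1,q2} by δ(·,0) → {q1} and {q2}.
The partition is now stable with 3 blocks: {q1} | {q0} | {q2}.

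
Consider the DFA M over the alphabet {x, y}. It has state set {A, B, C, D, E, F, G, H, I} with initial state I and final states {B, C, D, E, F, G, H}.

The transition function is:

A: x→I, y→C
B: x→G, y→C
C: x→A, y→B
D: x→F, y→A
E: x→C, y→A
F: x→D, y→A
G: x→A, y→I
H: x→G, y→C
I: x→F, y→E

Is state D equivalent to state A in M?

No

First remove the unreachable states {H}; 8 states remain.
Start with accepting vs non-accepting: {B,C,D,E,F,G} | {A,I}.
On input x, block {B,C,D,E,F,G} splits into {B,D,E,F} and {C,G}.
On input x, block {B,D,E,F} splits into {B,E} and {D,F}.
Refine {B,E} on symbol y: members go to different blocks, giving {B} and {E}.
On input x, block {A,I} splits into {A} and {I}.
Refine {C,G} on symbol y: members go to different blocks, giving {C} and {G}.
No further refinement is possible. Final partition (7 blocks): {B} | {A} | {C} | {D,F} | {E} | {I} | {G}.
D and A end up in different blocks, so they are distinguishable. For instance, the string 'ε' is accepted from only D.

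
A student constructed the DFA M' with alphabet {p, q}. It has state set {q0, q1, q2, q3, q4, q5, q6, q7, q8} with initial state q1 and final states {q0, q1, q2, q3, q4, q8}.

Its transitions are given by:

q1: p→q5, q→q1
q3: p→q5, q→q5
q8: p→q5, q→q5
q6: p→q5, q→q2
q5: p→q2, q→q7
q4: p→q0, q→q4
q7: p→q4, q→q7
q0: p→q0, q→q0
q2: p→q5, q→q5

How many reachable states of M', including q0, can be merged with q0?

2

First remove the unreachable states {q3,q6,q8}; 6 states remain.
Start with accepting vs non-accepting: {q0,q1,q2,q4} | {q5,q7}.
Split {q0,q1,q2,q4} by δ(·,p) → {q0,q4} and {q1,q2}.
On input p, block {q5,q7} splits into {q5} and {q7}.
Split {q1,q2} by δ(·,q) → {q1} and {q2}.
Stable partition: {q0,q4} | {q5} | {q1} | {q7} | {q2} — 5 equivalence classes.
State q0 belongs to the block {q0,q4}, which has 2 states.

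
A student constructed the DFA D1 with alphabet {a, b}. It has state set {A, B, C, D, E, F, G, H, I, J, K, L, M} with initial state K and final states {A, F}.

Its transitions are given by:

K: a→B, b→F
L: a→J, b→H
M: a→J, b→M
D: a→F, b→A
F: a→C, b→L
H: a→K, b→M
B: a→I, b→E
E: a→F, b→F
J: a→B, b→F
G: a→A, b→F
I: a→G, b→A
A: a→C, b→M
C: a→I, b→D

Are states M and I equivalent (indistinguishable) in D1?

All states are reachable from the start state.
Start with accepting vs non-accepting: {A,F} | {B,C,D,E,G,H,I,J,K,L,M}.
Refine {B,C,D,E,G,H,I,J,K,L,M} on symbol a: members go to different blocks, giving {B,C,H,I,J,K,L,M} and {D,E,G}.
On input a, block {B,C,H,I,J,K,L,M} splits into {B,C,H,J,K,L,M} and {I}.
Split {B,C,H,J,K,L,M} by δ(·,a) → {H,J,K,L,M} and {B,C}.
On input a, block {H,J,K,L,M} splits into {H,L,M} and {J,K}.
Stable partition: {A,F} | {H,L,M} | {D,E,G} | {I} | {B,C} | {J,K} — 6 equivalence classes.
M and I end up in different blocks, so they are distinguishable. For instance, the string 'b' is accepted from only I.

No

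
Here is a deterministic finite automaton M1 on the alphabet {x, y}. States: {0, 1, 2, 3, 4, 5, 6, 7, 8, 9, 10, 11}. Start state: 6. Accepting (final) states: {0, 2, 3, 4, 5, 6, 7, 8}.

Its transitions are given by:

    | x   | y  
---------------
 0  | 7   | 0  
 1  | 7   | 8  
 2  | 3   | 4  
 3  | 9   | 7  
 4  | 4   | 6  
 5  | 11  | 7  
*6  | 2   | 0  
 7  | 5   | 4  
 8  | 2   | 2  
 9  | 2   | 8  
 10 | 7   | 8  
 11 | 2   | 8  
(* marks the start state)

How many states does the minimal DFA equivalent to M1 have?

6

States {1,10} cannot be reached from the start state, so discard them.
Start with accepting vs non-accepting: {0,2,3,4,5,6,7,8} | {9,11}.
Split {0,2,3,4,5,6,7,8} by δ(·,x) → {0,2,4,6,7,8} and {3,5}.
Refine {0,2,4,6,7,8} on symbol x: members go to different blocks, giving {0,4,6,8} and {2,7}.
Refine {0,4,6,8} on symbol x: members go to different blocks, giving {0,6,8} and {4}.
Refine {0,6,8} on symbol y: members go to different blocks, giving {0,6} and {8}.
The partition is now stable with 6 blocks: {0,6} | {9,11} | {3,5} | {2,7} | {4} | {8}.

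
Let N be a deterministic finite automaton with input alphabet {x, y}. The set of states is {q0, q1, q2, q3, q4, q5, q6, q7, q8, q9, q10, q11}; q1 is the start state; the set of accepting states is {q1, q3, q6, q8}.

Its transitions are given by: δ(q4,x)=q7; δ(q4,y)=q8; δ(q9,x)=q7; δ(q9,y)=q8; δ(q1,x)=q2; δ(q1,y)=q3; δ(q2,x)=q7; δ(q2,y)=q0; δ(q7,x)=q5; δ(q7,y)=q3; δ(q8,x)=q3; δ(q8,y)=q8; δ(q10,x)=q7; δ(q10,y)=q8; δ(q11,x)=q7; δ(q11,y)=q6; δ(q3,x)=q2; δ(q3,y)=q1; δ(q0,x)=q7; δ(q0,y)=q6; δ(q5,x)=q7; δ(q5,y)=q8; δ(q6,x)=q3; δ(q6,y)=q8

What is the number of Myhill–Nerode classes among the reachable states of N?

5

Reachable states from the start: {q0,q1,q2,q3,q5,q6,q7,q8}. Unreachable: {q4,q9,q10,q11} — drop them.
Start with accepting vs non-accepting: {q1,q3,q6,q8} | {q0,q2,q5,q7}.
Split {q1,q3,q6,q8} by δ(·,x) → {q1,q3} and {q6,q8}.
Refine {q0,q2,q5,q7} on symbol y: members go to different blocks, giving {q0,q5} and {q2} and {q7}.
Stable partition: {q1,q3} | {q0,q5} | {q6,q8} | {q2} | {q7} — 5 equivalence classes.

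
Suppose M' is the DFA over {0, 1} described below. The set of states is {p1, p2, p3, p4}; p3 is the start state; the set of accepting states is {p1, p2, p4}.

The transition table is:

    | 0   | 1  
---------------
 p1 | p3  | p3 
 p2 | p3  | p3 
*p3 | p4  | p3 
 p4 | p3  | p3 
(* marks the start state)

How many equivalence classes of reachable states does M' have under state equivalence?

2

First remove the unreachable states {p1,p2}; 2 states remain.
Start with accepting vs non-accepting: {p4} | {p3}.
The partition is now stable with 2 blocks: {p4} | {p3}.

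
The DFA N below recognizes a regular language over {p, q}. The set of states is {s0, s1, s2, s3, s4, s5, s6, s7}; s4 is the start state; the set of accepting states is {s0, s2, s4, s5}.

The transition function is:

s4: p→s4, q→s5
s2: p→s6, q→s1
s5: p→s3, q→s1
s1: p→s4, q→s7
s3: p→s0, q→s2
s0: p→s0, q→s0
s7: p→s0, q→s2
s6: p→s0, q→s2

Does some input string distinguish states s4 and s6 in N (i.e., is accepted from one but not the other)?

Yes

Initial partition by acceptance: {s0,s2,s4,s5} | {s1,s3,s6,s7}.
Refine {s0,s2,s4,s5} on symbol p: members go to different blocks, giving {s0,s4} and {s2,s5}.
On input q, block {s0,s4} splits into {s0} and {s4}.
On input p, block {s1,s3,s6,s7} splits into {s3,s6,s7} and {s1}.
The partition is now stable with 5 blocks: {s0} | {s3,s6,s7} | {s2,s5} | {s4} | {s1}.
s4 and s6 end up in different blocks, so they are distinguishable. For instance, the string 'ε' is accepted from only s4.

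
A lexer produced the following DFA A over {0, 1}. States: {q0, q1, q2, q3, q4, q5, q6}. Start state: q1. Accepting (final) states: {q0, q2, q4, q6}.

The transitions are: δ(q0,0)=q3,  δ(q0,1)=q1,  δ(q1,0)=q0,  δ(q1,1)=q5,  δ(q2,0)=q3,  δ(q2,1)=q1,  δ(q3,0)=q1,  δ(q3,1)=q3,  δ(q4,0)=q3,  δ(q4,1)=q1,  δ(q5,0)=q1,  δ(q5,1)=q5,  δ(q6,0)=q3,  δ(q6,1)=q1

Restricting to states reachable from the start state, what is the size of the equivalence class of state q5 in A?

First remove the unreachable states {q2,q4,q6}; 4 states remain.
Initial partition by acceptance: {q0} | {q1,q3,q5}.
On input 0, block {q1,q3,q5} splits into {q3,q5} and {q1}.
The partition is now stable with 3 blocks: {q0} | {q3,q5} | {q1}.
The equivalence class containing q5 is {q3,q5}, of size 2.

2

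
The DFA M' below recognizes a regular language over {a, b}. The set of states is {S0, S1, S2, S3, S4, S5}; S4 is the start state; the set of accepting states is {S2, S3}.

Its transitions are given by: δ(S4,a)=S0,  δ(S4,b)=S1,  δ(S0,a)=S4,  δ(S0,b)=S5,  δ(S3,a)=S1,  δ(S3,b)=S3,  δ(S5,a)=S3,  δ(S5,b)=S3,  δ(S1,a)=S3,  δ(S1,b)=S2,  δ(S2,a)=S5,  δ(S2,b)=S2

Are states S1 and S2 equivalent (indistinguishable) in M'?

All states are reachable from the start state.
Start with accepting vs non-accepting: {S2,S3} | {S0,S1,S4,S5}.
Refine {S0,S1,S4,S5} on symbol a: members go to different blocks, giving {S0,S4} and {S1,S5}.
No further refinement is possible. Final partition (3 blocks): {S2,S3} | {S0,S4} | {S1,S5}.
S1 and S2 end up in different blocks, so they are distinguishable. For instance, the string 'ε' is accepted from only S2.

No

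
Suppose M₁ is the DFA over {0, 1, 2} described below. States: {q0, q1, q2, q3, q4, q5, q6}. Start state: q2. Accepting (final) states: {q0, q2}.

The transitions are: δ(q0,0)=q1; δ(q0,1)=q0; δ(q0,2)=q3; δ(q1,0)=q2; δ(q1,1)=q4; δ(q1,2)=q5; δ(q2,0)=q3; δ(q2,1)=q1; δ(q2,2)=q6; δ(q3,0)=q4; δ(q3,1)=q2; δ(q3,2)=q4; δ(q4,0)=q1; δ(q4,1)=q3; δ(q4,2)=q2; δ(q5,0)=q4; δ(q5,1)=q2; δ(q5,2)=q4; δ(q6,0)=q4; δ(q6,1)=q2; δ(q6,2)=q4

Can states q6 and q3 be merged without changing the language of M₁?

States {q0} cannot be reached from the start state, so discard them.
Initial partition by acceptance: {q2} | {q1,q3,q4,q5,q6}.
Refine {q1,q3,q4,q5,q6} on symbol 0: members go to different blocks, giving {q3,q4,q5,q6} and {q1}.
On input 0, block {q3,q4,q5,q6} splits into {q3,q5,q6} and {q4}.
No further refinement is possible. Final partition (4 blocks): {q2} | {q3,q5,q6} | {q1} | {q4}.
q6 and q3 lie in the same block of the stable partition, so they are equivalent — no string distinguishes them.

Yes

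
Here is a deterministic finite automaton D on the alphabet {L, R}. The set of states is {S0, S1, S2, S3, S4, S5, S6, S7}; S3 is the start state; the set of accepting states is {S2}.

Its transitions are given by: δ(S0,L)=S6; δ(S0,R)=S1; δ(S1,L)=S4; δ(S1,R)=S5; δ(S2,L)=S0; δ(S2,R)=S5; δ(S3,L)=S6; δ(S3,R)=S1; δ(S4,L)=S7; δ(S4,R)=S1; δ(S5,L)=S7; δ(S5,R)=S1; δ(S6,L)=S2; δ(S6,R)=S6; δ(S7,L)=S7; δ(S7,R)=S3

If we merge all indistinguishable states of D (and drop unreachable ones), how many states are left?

All states are reachable from the start state.
Start with accepting vs non-accepting: {S2} | {S0,S1,S3,S4,S5,S6,S7}.
On input L, block {S0,S1,S3,S4,S5,S6,S7} splits into {S0,S1,S3,S4,S5,S7} and {S6}.
Refine {S0,S1,S3,S4,S5,S7} on symbol L: members go to different blocks, giving {S1,S4,S5,S7} and {S0,S3}.
On input R, block {S1,S4,S5,S7} splits into {S1,S4,S5} and {S7}.
Split {S1,S4,S5} by δ(·,L) → {S4,S5} and {S1}.
Stable partition: {S2} | {S4,S5} | {S6} | {S0,S3} | {S7} | {S1} — 6 equivalence classes.

6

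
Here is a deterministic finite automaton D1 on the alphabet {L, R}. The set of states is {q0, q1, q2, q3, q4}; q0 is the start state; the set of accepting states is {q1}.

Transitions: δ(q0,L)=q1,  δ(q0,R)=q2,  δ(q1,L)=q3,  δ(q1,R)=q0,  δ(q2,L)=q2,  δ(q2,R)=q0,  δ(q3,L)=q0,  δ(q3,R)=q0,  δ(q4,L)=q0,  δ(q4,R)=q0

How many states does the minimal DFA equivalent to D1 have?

States {q4} cannot be reached from the start state, so discard them.
P0 = {q1} | {q0,q2,q3}.
Split {q0,q2,q3} by δ(·,L) → {q2,q3} and {q0}.
On input L, block {q2,q3} splits into {q2} and {q3}.
Stable partition: {q1} | {q2} | {q0} | {q3} — 4 equivalence classes.

4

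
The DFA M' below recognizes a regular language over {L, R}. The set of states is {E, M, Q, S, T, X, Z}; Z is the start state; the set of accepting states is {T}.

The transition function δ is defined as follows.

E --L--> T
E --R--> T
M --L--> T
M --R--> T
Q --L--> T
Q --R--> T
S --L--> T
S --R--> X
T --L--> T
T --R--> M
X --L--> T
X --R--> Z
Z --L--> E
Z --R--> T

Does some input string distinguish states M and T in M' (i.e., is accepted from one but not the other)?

Yes

First remove the unreachable states {Q,S,X}; 4 states remain.
P0 = {T} | {E,M,Z}.
Refine {E,M,Z} on symbol L: members go to different blocks, giving {E,M} and {Z}.
No further refinement is possible. Final partition (3 blocks): {T} | {E,M} | {Z}.
M and T end up in different blocks, so they are distinguishable. For instance, the string 'ε' is accepted from only T.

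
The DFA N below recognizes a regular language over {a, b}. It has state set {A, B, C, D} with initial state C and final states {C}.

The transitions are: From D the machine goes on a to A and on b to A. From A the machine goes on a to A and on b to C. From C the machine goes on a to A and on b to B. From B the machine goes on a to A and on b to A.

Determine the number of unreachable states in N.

BFS from C reaches {A, B, C}; the 1 state(s) D are never visited.

1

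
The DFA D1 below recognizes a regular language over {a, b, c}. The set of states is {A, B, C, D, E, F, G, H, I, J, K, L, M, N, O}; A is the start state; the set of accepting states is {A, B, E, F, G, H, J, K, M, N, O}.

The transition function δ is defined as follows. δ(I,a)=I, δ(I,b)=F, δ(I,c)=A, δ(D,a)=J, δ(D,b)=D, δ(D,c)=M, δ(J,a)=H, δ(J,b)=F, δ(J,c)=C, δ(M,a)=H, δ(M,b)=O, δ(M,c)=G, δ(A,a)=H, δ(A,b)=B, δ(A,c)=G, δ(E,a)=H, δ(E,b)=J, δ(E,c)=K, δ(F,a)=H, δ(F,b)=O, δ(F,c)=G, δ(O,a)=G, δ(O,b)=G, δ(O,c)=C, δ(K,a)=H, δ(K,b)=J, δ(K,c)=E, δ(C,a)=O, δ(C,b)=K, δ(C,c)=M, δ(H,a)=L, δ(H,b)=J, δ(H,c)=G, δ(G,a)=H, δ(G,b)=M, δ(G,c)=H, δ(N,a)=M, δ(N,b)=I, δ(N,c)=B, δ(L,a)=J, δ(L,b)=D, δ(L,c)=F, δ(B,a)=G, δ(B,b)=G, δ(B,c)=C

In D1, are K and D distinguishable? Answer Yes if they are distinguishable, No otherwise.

Yes

States {I,N} cannot be reached from the start state, so discard them.
P0 = {A,B,E,F,G,H,J,K,M,O} | {C,D,L}.
Refine {A,B,E,F,G,H,J,K,M,O} on symbol a: members go to different blocks, giving {A,B,E,F,G,J,K,M,O} and {H}.
Split {A,B,E,F,G,J,K,M,O} by δ(·,a) → {A,E,F,G,J,K,M} and {B,O}.
On input b, block {A,E,F,G,J,K,M} splits into {E,G,J,K} and {A,F,M}.
On input b, block {E,G,J,K} splits into {E,K} and {G,J}.
On input a, block {C,D,L} splits into {D,L} and {C}.
Split {G,J} by δ(·,c) → {G} and {J}.
Stable partition: {E,K} | {D,L} | {H} | {B,O} | {A,F,M} | {G} | {C} | {J} — 8 equivalence classes.
K and D end up in different blocks, so they are distinguishable. For instance, the string 'ε' is accepted from only K.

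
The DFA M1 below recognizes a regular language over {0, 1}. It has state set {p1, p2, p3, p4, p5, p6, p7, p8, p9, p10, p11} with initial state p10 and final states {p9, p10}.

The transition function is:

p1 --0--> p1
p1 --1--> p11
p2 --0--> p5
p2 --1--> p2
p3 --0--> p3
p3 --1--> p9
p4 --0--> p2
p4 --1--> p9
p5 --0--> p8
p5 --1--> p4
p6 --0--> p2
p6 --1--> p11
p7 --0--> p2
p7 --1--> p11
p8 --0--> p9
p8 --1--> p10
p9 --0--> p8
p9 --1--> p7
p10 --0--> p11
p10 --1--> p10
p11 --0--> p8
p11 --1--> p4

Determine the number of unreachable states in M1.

3

Starting at p10 and following transitions, the reachable set is {p2, p4, p5, p7, p8, p9, p10, p11}. That leaves p1, p3, p6 unreachable — 3 in total.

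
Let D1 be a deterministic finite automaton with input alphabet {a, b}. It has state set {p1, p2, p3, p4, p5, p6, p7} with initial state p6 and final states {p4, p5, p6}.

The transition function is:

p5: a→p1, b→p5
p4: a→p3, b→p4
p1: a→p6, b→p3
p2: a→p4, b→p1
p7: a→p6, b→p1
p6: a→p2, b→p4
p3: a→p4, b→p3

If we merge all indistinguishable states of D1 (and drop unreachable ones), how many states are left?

2

States {p5,p7} cannot be reached from the start state, so discard them.
P0 = {p4,p6} | {p1,p2,p3}.
The partition is now stable with 2 blocks: {p4,p6} | {p1,p2,p3}.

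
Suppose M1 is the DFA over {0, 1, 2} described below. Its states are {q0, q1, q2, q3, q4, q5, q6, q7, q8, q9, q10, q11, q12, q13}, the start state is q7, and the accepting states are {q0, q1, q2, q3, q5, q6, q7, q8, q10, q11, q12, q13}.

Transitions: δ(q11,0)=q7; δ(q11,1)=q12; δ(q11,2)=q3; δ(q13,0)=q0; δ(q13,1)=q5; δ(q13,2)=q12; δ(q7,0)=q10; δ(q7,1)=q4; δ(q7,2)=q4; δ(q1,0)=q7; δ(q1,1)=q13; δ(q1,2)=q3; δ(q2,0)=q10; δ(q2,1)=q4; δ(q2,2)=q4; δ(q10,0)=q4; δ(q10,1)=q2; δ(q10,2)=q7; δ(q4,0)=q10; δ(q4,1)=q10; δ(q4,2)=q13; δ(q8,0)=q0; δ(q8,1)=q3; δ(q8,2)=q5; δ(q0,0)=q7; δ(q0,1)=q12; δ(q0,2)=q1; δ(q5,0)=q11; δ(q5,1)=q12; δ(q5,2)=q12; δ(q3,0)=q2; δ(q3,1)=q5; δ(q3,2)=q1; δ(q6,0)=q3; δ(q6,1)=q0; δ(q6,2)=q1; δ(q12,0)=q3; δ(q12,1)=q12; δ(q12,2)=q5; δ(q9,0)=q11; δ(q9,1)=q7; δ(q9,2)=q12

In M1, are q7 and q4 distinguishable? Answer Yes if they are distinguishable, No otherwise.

Yes

First remove the unreachable states {q6,q8,q9}; 11 states remain.
Initial partition by acceptance: {q0,q1,q2,q3,q5,q7,q10,q11,q12,q13} | {q4}.
Split {q0,q1,q2,q3,q5,q7,q10,q11,q12,q13} by δ(·,0) → {q0,q1,q2,q3,q5,q7,q11,q12,q13} and {q10}.
On input 0, block {q0,q1,q2,q3,q5,q7,q11,q12,q13} splits into {q0,q1,q3,q5,q11,q12,q13} and {q2,q7}.
Split {q0,q1,q3,q5,q11,q12,q13} by δ(·,0) → {q0,q1,q3,q11} and {q5,q12,q13}.
No further refinement is possible. Final partition (5 blocks): {q0,q1,q3,q11} | {q4} | {q10} | {q2,q7} | {q5,q12,q13}.
q7 and q4 end up in different blocks, so they are distinguishable. For instance, the string 'ε' is accepted from only q7.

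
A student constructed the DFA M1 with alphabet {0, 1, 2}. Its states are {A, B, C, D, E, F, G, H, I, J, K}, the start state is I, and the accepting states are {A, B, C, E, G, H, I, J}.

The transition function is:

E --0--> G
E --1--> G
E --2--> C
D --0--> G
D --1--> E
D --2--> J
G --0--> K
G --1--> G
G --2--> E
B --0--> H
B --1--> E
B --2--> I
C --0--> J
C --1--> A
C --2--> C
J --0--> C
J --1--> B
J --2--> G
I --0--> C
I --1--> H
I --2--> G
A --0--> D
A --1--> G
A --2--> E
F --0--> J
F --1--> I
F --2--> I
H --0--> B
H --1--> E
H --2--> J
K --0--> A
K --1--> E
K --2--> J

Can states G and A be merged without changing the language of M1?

Yes

Reachable states from the start: {A,B,C,D,E,G,H,I,J,K}. Unreachable: {F} — drop them.
P0 = {A,B,C,E,G,H,I,J} | {D,K}.
On input 0, block {A,B,C,E,G,H,I,J} splits into {B,C,E,H,I,J} and {A,G}.
Refine {B,C,E,H,I,J} on symbol 0: members go to different blocks, giving {B,C,H,I,J} and {E}.
Refine {B,C,H,I,J} on symbol 1: members go to different blocks, giving {B,H} and {I,J} and {C}.
Stable partition: {B,H} | {D,K} | {A,G} | {E} | {I,J} | {C} — 6 equivalence classes.
G and A lie in the same block of the stable partition, so they are equivalent — no string distinguishes them.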